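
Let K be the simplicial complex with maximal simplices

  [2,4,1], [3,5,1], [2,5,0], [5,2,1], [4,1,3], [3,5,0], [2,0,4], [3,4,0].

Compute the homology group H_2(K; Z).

H_2 = Z.

Take the total order 0 < 1 < 2 < 3 < 4 < 5 on the vertex set. Then K (dimension 2) consists of the simplices:

  0-simplices (6): [0], [1], [2], [3], [4], [5]
  1-simplices (12): [0,2], [0,3], [0,4], [0,5], [1,2], [1,3], [1,4], [1,5], [2,4], [2,5], [3,4], [3,5]
  2-simplices (8): [0,2,4], [0,2,5], [0,3,4], [0,3,5], [1,2,4], [1,2,5], [1,3,4], [1,3,5]

so the chain groups are C_0 ≅ Z^6, C_1 ≅ Z^12, C_2 ≅ Z^8.

The boundary map ∂_1: C_1 → C_0 is given by ∂[p,q] = [q] − [p].
This gives a 6×12 integer matrix of rank 5; reducing to Smith normal form yields diagonal entries (1,1,1,1,1).

Boundary ∂_2: C_2 → C_1 maps a triangle to the signed sum of its edges. For instance
  ∂[1,2,4] = [2,4] − [1,4] + [1,2],
  ∂[0,3,5] = [3,5] − [0,5] + [0,3].
The 12×8 boundary matrix has rank 7 and Smith normal form diag(1,1,1,1,1,1,1).

Reading off H_k = ker ∂_k / im ∂_{k+1}:

  H_2: rank ker ∂_2 − rank ∂_3 = (8 − 7) − 0 = 1, and there is no ∂_3, so H_2 ≅ Z.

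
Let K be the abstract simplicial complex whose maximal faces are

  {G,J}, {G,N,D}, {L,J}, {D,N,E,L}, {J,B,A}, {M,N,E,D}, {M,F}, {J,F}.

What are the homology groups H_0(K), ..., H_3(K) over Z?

H_0 = Z,  H_1 = Z^2,  H_2 = 0,  H_3 = 0.

Order the vertices as A < B < D < E < F < G < J < L < M < N. Listing each simplex with vertices in this order, K has dimension 3 with simplices:

  0-simplices (10): A, B, D, E, F, G, J, L, M, N
  1-simplices (18): AB, AJ, BJ, DE, DG, DL, DM, DN, EL, EM, EN, FJ, FM, GJ, GN, JL, LN, MN
  2-simplices (9): ABJ, DEL, DEM, DEN, DGN, DLN, DMN, ELN, EMN
  3-simplices (2): DELN, DEMN

giving chain groups C_0 ≅ Z^10, C_1 ≅ Z^18, C_2 ≅ Z^9, C_3 ≅ Z^2.

∂_1: C_1 → C_0 maps an edge to its endpoints' difference, ∂[p,q] = q − p. For instance
  ∂GN = N − G.
The resulting 10×18 matrix has rank 9, and its Smith normal form has invariant factors (1,1,1,1,1,1,1,1,1).

The boundary map ∂_2: C_2 → C_1 sends each 2-simplex [p,q,r] to [q,r] − [p,r] + [p,q]. For instance
  ∂ELN = LN − EN + EL,
  ∂ABJ = BJ − AJ + AB.
The resulting 18×9 matrix has rank 7, and its Smith normal form has invariant factors (1,1,1,1,1,1,1).

The boundary map ∂_3: C_3 → C_2 sends each 3-simplex σ to the alternating sum Σ_i (−1)^i (σ with its i-th vertex removed). For instance
  ∂DEMN = EMN − DMN + DEN − DEM,
  ∂DELN = ELN − DLN + DEN − DEL.
The resulting 9×2 matrix has rank 2, and its Smith normal form has invariant factors (1,1).

Reading off H_k = ker ∂_k / im ∂_{k+1}:

  H_0: rank C_0 − rank ∂_1 = 10 − 9 = 1, and the invariant factors of ∂_1 are all 1, so H_0 ≅ Z.
  H_1: rank ker ∂_1 − rank ∂_2 = (18 − 9) − 7 = 2, and the invariant factors of ∂_2 are all 1, so H_1 ≅ Z^2.
  H_2: rank ker ∂_2 − rank ∂_3 = (9 − 7) − 2 = 0, and the invariant factors of ∂_3 are all 1, so H_2 ≅ 0.
  H_3: rank ker ∂_3 − rank ∂_4 = (2 − 2) − 0 = 0, and there is no ∂_4, so H_3 ≅ 0.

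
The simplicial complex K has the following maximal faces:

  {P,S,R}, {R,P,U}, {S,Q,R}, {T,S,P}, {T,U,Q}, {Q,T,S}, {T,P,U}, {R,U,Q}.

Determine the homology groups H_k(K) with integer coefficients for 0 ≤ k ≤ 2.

K has 6 vertices, 12 edges, 8 triangles.
rank ∂_0 = 0, rank ∂_1 = 5 ⇒ b_0 = 6 − 0 − 5 = 1; all invariant factors of ∂_1 are 1 so no torsion. So H_0 = Z.
rank ∂_1 = 5, rank ∂_2 = 7 ⇒ b_1 = 12 − 5 − 7 = 0; all invariant factors of ∂_2 are 1 so no torsion. So H_1 = 0.
rank ∂_2 = 7, rank ∂_3 = 0 ⇒ b_2 = 8 − 7 − 0 = 1. So H_2 = Z.

H_0 = Z,  H_1 = 0,  H_2 = Z.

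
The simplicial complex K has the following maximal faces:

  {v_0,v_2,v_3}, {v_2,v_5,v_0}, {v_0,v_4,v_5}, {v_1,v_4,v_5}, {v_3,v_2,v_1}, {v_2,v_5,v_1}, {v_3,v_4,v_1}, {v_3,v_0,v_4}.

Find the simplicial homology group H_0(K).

H_0 = Z.

Order the vertices as v_0 < v_1 < v_2 < v_3 < v_4 < v_5. Listing each simplex with vertices in this order, K has dimension 2 with simplices:

  0-simplices (6): [v_0], [v_1], [v_2], [v_3], [v_4], [v_5]
  1-simplices (12): [v_0,v_2], [v_0,v_3], [v_0,v_4], [v_0,v_5], [v_1,v_2], [v_1,v_3], [v_1,v_4], [v_1,v_5], [v_2,v_3], [v_2,v_5], [v_3,v_4], [v_4,v_5]
  2-simplices (8): [v_0,v_2,v_3], [v_0,v_2,v_5], [v_0,v_3,v_4], [v_0,v_4,v_5], [v_1,v_2,v_3], [v_1,v_2,v_5], [v_1,v_3,v_4], [v_1,v_4,v_5]

Hence C_0 ≅ Z^6, C_1 ≅ Z^12, C_2 ≅ Z^8.

∂_1: C_1 → C_0 sends each edge [p,q] (with p < q) to q − p.
This gives a 6×12 integer matrix of rank 5; reducing to Smith normal form yields diagonal entries (1,1,1,1,1).

The boundary map ∂_2: C_2 → C_1 sends each 2-simplex [p,q,r] to [q,r] − [p,r] + [p,q]. For instance
  ∂[v_1,v_2,v_5] = [v_2,v_5] − [v_1,v_5] + [v_1,v_2],
  ∂[v_0,v_2,v_5] = [v_2,v_5] − [v_0,v_5] + [v_0,v_2].
The 12×8 boundary matrix has rank 7 and Smith normal form diag(1,1,1,1,1,1,1).

Reading off H_k = ker ∂_k / im ∂_{k+1}:

  H_0: rank C_0 − rank ∂_1 = 6 − 5 = 1, and the invariant factors of ∂_1 are all 1, so H_0 = Z.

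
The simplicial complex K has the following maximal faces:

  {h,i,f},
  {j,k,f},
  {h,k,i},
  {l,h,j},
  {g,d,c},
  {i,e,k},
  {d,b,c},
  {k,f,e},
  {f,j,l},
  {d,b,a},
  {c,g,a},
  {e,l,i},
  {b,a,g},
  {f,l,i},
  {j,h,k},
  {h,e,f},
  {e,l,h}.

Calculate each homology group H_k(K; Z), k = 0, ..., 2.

H_0 = Z^2,  H_1 = Z ⊕ Z/2Z,  H_2 = 0.

Take the total order a < b < c < d < e < f < g < h < i < j < k < l on the vertex set. Then K (dimension 2) consists of the simplices:

  0-simplices (12): a, b, c, d, e, f, g, h, i, j, k, l
  1-simplices (28): ab, ac, ad, ag, bc, bd, bg, cd, cg, dg, ef, eh, ei, ek, el, fh, fi, fj, fk, fl, hi, hj, hk, hl, ik, il, jk, jl
  2-simplices (17): abd, abg, acg, bcd, cdg, efh, efk, ehl, eik, eil, fhi, fil, fjk, fjl, hik, hjk, hjl

Hence C_0 ≅ Z^12, C_1 ≅ Z^28, C_2 ≅ Z^17.

Boundary ∂_1: C_1 → C_0 maps an edge to its endpoints' difference, ∂[p,q] = q − p. For instance
  ∂fl = l − f.
The resulting 12×28 matrix has rank 10, and its Smith normal form has invariant factors (1,1,1,1,1,1,1,1,1,1).

The boundary map ∂_2: C_2 → C_1 sends each 2-simplex [p,q,r] to [q,r] − [p,r] + [p,q]. For instance
  ∂fjl = jl − fl + fj,
  ∂hik = ik − hk + hi.
The resulting 28×17 matrix has rank 17, and its Smith normal form has invariant factors (1,1,1,1,1,1,1,1,1,1,1,1,1,1,1,1,2).

Reading off H_k = ker ∂_k / im ∂_{k+1}:

  H_0: rank C_0 − rank ∂_1 = 12 − 10 = 2, and the invariant factors of ∂_1 are all 1, so H_0 = Z^2.
  H_1: rank ker ∂_1 − rank ∂_2 = (28 − 10) − 17 = 1, and ∂_2 has invariant factor 2 > 1, so H_1 = Z ⊕ Z/2Z.
  H_2: rank ker ∂_2 − rank ∂_3 = (17 − 17) − 0 = 0, and there is no ∂_3, so H_2 = 0.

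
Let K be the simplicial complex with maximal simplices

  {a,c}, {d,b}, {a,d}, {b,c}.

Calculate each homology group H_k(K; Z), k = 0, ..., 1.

K has 4 vertices, 4 edges.
rank ∂_0 = 0, rank ∂_1 = 3 ⇒ b_0 = 4 − 0 − 3 = 1; all invariant factors of ∂_1 are 1 so no torsion. So H_0 = Z.
rank ∂_1 = 3, rank ∂_2 = 0 ⇒ b_1 = 4 − 3 − 0 = 1. So H_1 = Z.

H_0 = Z,  H_1 = Z.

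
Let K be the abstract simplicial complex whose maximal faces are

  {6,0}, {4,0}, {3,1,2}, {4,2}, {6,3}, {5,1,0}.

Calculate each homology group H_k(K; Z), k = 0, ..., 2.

H_0 = Z,  H_1 = Z^2,  H_2 = 0.

We work with the vertex ordering 0 < 1 < 2 < 3 < 4 < 5 < 6. The simplices of K, each written with vertices in increasing order, are:

  0-simplices (7): [0], [1], [2], [3], [4], [5], [6]
  1-simplices (10): [0,1], [0,4], [0,5], [0,6], [1,2], [1,3], [1,5], [2,3], [2,4], [3,6]
  2-simplices (2): [0,1,5], [1,2,3]

so the chain groups are C_0 ≅ Z^7, C_1 ≅ Z^10, C_2 ≅ Z^2.

Boundary ∂_1: C_1 → C_0 sends each edge [p,q] (with p < q) to q − p. For instance
  ∂[2,3] = [3] − [2].
The resulting 7×10 matrix has rank 6, and its Smith normal form has invariant factors (1,1,1,1,1,1).

∂_2: C_2 → C_1 acts by ∂[p,q,r] = [q,r] − [p,r] + [p,q]. For instance
  ∂[0,1,5] = [1,5] − [0,5] + [0,1],
  ∂[1,2,3] = [2,3] − [1,3] + [1,2].
The 10×2 boundary matrix has rank 2 and Smith normal form diag(1,1).

Reading off H_k = ker ∂_k / im ∂_{k+1}:

  H_0: rank C_0 − rank ∂_1 = 7 − 6 = 1, and the invariant factors of ∂_1 are all 1, so H_0 = Z.
  H_1: rank ker ∂_1 − rank ∂_2 = (10 − 6) − 2 = 2, and the invariant factors of ∂_2 are all 1, so H_1 = Z^2.
  H_2: rank ker ∂_2 − rank ∂_3 = (2 − 2) − 0 = 0, and there is no ∂_3, so H_2 = 0.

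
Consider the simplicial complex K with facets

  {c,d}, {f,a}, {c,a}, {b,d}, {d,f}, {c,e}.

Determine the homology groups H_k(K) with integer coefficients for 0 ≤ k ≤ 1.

Order the vertices as a < b < c < d < e < f. Listing each simplex with vertices in this order, K has dimension 1 with simplices:

  0-simplices (6): a, b, c, d, e, f
  1-simplices (6): ac, af, bd, cd, ce, df

so the chain groups are C_0 ≅ Z^6, C_1 ≅ Z^6.

The boundary map ∂_1: C_1 → C_0 sends each edge [p,q] (with p < q) to q − p. For instance
  ∂ce = e − c.
The 6×6 boundary matrix has rank 5 and Smith normal form diag(1,1,1,1,1).

Computing H_k = (kernel of ∂_k) / (image of ∂_{k+1}):

  H_0: rank C_0 − rank ∂_1 = 6 − 5 = 1, and the invariant factors of ∂_1 are all 1, so H_0 ≅ Z.
  H_1: rank ker ∂_1 − rank ∂_2 = (6 − 5) − 0 = 1, and there is no ∂_2, so H_1 ≅ Z.

As a check, the Euler characteristic is 6 − 6 = 0, which agrees with 1 − 1 = 0.

H_0 = Z,  H_1 = Z.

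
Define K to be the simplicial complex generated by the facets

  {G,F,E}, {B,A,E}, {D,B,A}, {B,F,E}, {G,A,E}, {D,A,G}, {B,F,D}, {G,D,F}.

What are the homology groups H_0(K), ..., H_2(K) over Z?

Take the total order A < B < D < E < F < G on the vertex set. Then K (dimension 2) consists of the simplices:

  0-simplices (6): A, B, D, E, F, G
  1-simplices (12): AB, AD, AE, AG, BD, BE, BF, DF, DG, EF, EG, FG
  2-simplices (8): ABD, ABE, ADG, AEG, BDF, BEF, DFG, EFG

giving chain groups C_0 ≅ Z^6, C_1 ≅ Z^12, C_2 ≅ Z^8.

The boundary map ∂_1: C_1 → C_0 maps an edge to its endpoints' difference, ∂[p,q] = q − p. For instance
  ∂EF = F − E.
The resulting 6×12 matrix has rank 5, and its Smith normal form has invariant factors (1,1,1,1,1).

The boundary map ∂_2: C_2 → C_1 sends each 2-simplex [p,q,r] to [q,r] − [p,r] + [p,q]. For instance
  ∂EFG = FG − EG + EF,
  ∂BDF = DF − BF + BD.
As a 12×8 matrix over Z this has rank 7, with invariant factors (1,1,1,1,1,1,1).

Reading off H_k = ker ∂_k / im ∂_{k+1}:

  H_0: rank C_0 − rank ∂_1 = 6 − 5 = 1, and the invariant factors of ∂_1 are all 1, so H_0 = Z.
  H_1: rank ker ∂_1 − rank ∂_2 = (12 − 5) − 7 = 0, and the invariant factors of ∂_2 are all 1, so H_1 = 0.
  H_2: rank ker ∂_2 − rank ∂_3 = (8 − 7) − 0 = 1, and there is no ∂_3, so H_2 = Z.

(K is a triangulation of the 2-sphere S^2.)

H_0 = Z,  H_1 = 0,  H_2 = Z.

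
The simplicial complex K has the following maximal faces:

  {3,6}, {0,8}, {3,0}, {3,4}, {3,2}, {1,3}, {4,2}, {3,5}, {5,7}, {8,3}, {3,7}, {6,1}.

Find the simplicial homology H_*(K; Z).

H_0 = Z,  H_1 = Z^4.

Take the total order 0 < 1 < 2 < 3 < 4 < 5 < 6 < 7 < 8 on the vertex set. Then K (dimension 1) consists of the simplices:

  0-simplices (9): [0], [1], [2], [3], [4], [5], [6], [7], [8]
  1-simplices (12): [0,3], [0,8], [1,3], [1,6], [2,3], [2,4], [3,4], [3,5], [3,6], [3,7], [3,8], [5,7]

Hence C_0 ≅ Z^9, C_1 ≅ Z^12.

Boundary ∂_1: C_1 → C_0 is given by ∂[p,q] = [q] − [p].
As a 9×12 matrix over Z this has rank 8, with invariant factors (1,1,1,1,1,1,1,1).

Now H_k = ker ∂_k / im ∂_{k+1}, so:

  H_0: rank C_0 − rank ∂_1 = 9 − 8 = 1, and the invariant factors of ∂_1 are all 1, so H_0 ≅ Z.
  H_1: rank ker ∂_1 − rank ∂_2 = (12 − 8) − 0 = 4, and there is no ∂_2, so H_1 ≅ Z^4.

As a check, the Euler characteristic is 9 − 12 = -3, which agrees with 1 − 4 = -3.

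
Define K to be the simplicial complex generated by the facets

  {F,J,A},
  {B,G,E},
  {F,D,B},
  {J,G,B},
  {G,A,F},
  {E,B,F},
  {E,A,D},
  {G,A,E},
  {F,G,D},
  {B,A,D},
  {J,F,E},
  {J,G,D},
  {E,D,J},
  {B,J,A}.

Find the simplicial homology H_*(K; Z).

H_0 = Z,  H_1 = Z^2,  H_2 = Z.

Order the vertices as A < B < D < E < F < G < J. Listing each simplex with vertices in this order, K has dimension 2 with simplices:

  0-simplices (7): A, B, D, E, F, G, J
  1-simplices (21): AB, AD, AE, AF, AG, AJ, BD, BE, BF, BG, BJ, DE, DF, DG, DJ, EF, EG, EJ, FG, FJ, GJ
  2-simplices (14): ABD, ABJ, ADE, AEG, AFG, AFJ, BDF, BEF, BEG, BGJ, DEJ, DFG, DGJ, EFJ

giving chain groups C_0 ≅ Z^7, C_1 ≅ Z^21, C_2 ≅ Z^14.

Boundary ∂_1: C_1 → C_0 sends each edge [p,q] (with p < q) to q − p. For instance
  ∂DJ = J − D.
The resulting 7×21 matrix has rank 6, and its Smith normal form has invariant factors (1,1,1,1,1,1).

∂_2: C_2 → C_1 sends each 2-simplex [p,q,r] to [q,r] − [p,r] + [p,q]. For instance
  ∂DEJ = EJ − DJ + DE,
  ∂ABD = BD − AD + AB.
The resulting 21×14 matrix has rank 13, and its Smith normal form has invariant factors (1,1,1,1,1,1,1,1,1,1,1,1,1).

Computing H_k = (kernel of ∂_k) / (image of ∂_{k+1}):

  H_0: rank C_0 − rank ∂_1 = 7 − 6 = 1, and the invariant factors of ∂_1 are all 1, so H_0 ≅ Z.
  H_1: rank ker ∂_1 − rank ∂_2 = (21 − 6) − 13 = 2, and the invariant factors of ∂_2 are all 1, so H_1 ≅ Z^2.
  H_2: rank ker ∂_2 − rank ∂_3 = (14 − 13) − 0 = 1, and there is no ∂_3, so H_2 ≅ Z.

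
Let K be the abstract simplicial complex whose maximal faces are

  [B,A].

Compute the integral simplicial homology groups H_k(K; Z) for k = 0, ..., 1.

Order the vertices as A < B. Listing each simplex with vertices in this order, K has dimension 1 with simplices:

  0-simplices (2): A, B
  1-simplices (1): AB

Hence C_0 ≅ Z^2, C_1 ≅ Z^1.

Boundary ∂_1: C_1 → C_0 is given by ∂[p,q] = [q] − [p]. For instance
  ∂AB = B − A.
The resulting 2×1 matrix has rank 1, and its Smith normal form has invariant factors (1).

Reading off H_k = ker ∂_k / im ∂_{k+1}:

  H_0: rank C_0 − rank ∂_1 = 2 − 1 = 1, and the invariant factors of ∂_1 are all 1, so H_0 ≅ Z.
  H_1: rank ker ∂_1 − rank ∂_2 = (1 − 1) − 0 = 0, and there is no ∂_2, so H_1 ≅ 0.

As a check, the Euler characteristic is 2 − 1 = 1, which agrees with 1 − 0 = 1.
(K is a triangulation of the 1-simplex.)

H_0 = Z,  H_1 = 0.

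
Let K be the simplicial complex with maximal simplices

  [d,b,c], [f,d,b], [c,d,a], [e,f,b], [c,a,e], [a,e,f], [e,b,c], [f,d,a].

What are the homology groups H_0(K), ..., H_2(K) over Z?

We work with the vertex ordering a < b < c < d < e < f. The simplices of K, each written with vertices in increasing order, are:

  0-simplices (6): a, b, c, d, e, f
  1-simplices (12): ac, ad, ae, af, bc, bd, be, bf, cd, ce, df, ef
  2-simplices (8): acd, ace, adf, aef, bcd, bce, bdf, bef

giving chain groups C_0 ≅ Z^6, C_1 ≅ Z^12, C_2 ≅ Z^8.

The boundary map ∂_1: C_1 → C_0 is given by ∂[p,q] = [q] − [p]. For instance
  ∂be = e − b.
This gives a 6×12 integer matrix of rank 5; reducing to Smith normal form yields diagonal entries (1,1,1,1,1).

∂_2: C_2 → C_1 sends each 2-simplex [p,q,r] to [q,r] − [p,r] + [p,q]. For instance
  ∂adf = df − af + ad,
  ∂aef = ef − af + ae.
This gives a 12×8 integer matrix of rank 7; reducing to Smith normal form yields diagonal entries (1,1,1,1,1,1,1).

Reading off H_k = ker ∂_k / im ∂_{k+1}:

  H_0: rank C_0 − rank ∂_1 = 6 − 5 = 1, and the invariant factors of ∂_1 are all 1, so H_0 ≅ Z.
  H_1: rank ker ∂_1 − rank ∂_2 = (12 − 5) − 7 = 0, and the invariant factors of ∂_2 are all 1, so H_1 ≅ 0.
  H_2: rank ker ∂_2 − rank ∂_3 = (8 − 7) − 0 = 1, and there is no ∂_3, so H_2 ≅ Z.

(K is a triangulation of the 2-sphere S^2.)

H_0 = Z,  H_1 = 0,  H_2 = Z.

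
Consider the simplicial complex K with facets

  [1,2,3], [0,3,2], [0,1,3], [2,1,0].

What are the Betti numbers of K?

b_0 = 1, b_1 = 0, b_2 = 1.

Take the total order 0 < 1 < 2 < 3 on the vertex set. Then K (dimension 2) consists of the simplices:

  0-simplices (4): [0], [1], [2], [3]
  1-simplices (6): [0,1], [0,2], [0,3], [1,2], [1,3], [2,3]
  2-simplices (4): [0,1,2], [0,1,3], [0,2,3], [1,2,3]

Hence C_0 ≅ Z^4, C_1 ≅ Z^6, C_2 ≅ Z^4.

The boundary map ∂_1: C_1 → C_0 sends each edge [p,q] (with p < q) to q − p. For instance
  ∂[1,2] = [2] − [1].
As a 4×6 matrix over Z this has rank 3, with invariant factors (1,1,1).

Boundary ∂_2: C_2 → C_1 sends each 2-simplex [p,q,r] to [q,r] − [p,r] + [p,q]. For instance
  ∂[0,1,2] = [1,2] − [0,2] + [0,1],
  ∂[0,2,3] = [2,3] − [0,3] + [0,2].
The 6×4 boundary matrix has rank 3 and Smith normal form diag(1,1,1).

Now H_k = ker ∂_k / im ∂_{k+1}, so:

  H_0: rank C_0 − rank ∂_1 = 4 − 3 = 1, and the invariant factors of ∂_1 are all 1, so H_0 ≅ Z.
  H_1: rank ker ∂_1 − rank ∂_2 = (6 − 3) − 3 = 0, and the invariant factors of ∂_2 are all 1, so H_1 ≅ 0.
  H_2: rank ker ∂_2 − rank ∂_3 = (4 − 3) − 0 = 1, and there is no ∂_3, so H_2 ≅ Z.

Hence the Betti numbers are b_0 = 1, b_1 = 0, b_2 = 1.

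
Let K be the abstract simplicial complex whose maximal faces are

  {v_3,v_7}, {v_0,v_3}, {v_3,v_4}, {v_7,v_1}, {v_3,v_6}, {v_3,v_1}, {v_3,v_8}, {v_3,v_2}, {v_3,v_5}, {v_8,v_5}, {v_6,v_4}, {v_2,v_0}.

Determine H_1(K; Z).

H_1 ≅ Z^4.

Order the vertices as v_0 < v_1 < v_2 < v_3 < v_4 < v_5 < v_6 < v_7 < v_8. Listing each simplex with vertices in this order, K has dimension 1 with simplices:

  0-simplices (9): [v_0], [v_1], [v_2], [v_3], [v_4], [v_5], [v_6], [v_7], [v_8]
  1-simplices (12): [v_0,v_2], [v_0,v_3], [v_1,v_3], [v_1,v_7], [v_2,v_3], [v_3,v_4], [v_3,v_5], [v_3,v_6], [v_3,v_7], [v_3,v_8], [v_4,v_6], [v_5,v_8]

giving chain groups C_0 ≅ Z^9, C_1 ≅ Z^12.

Boundary ∂_1: C_1 → C_0 is given by ∂[p,q] = [q] − [p]. For instance
  ∂[v_4,v_6] = [v_6] − [v_4].
As a 9×12 matrix over Z this has rank 8, with invariant factors (1,1,1,1,1,1,1,1).

Now H_k = ker ∂_k / im ∂_{k+1}, so:

  H_1: rank ker ∂_1 − rank ∂_2 = (12 − 8) − 0 = 4, and there is no ∂_2, so H_1 = Z^4.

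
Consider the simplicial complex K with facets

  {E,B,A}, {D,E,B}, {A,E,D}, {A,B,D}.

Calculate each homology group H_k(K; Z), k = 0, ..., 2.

H_0 ≅ Z,  H_1 = 0,  H_2 ≅ Z.

K has 4 vertices, 6 edges, 4 triangles.
rank ∂_0 = 0, rank ∂_1 = 3 ⇒ b_0 = 4 − 0 − 3 = 1; all invariant factors of ∂_1 are 1 so no torsion. So H_0 = Z.
rank ∂_1 = 3, rank ∂_2 = 3 ⇒ b_1 = 6 − 3 − 3 = 0; all invariant factors of ∂_2 are 1 so no torsion. So H_1 = 0.
rank ∂_2 = 3, rank ∂_3 = 0 ⇒ b_2 = 4 − 3 − 0 = 1. So H_2 = Z.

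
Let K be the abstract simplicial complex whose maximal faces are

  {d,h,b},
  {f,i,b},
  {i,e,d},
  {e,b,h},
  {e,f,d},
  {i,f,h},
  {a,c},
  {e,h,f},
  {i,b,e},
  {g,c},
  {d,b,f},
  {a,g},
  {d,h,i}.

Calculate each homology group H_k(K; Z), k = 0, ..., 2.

H_0 ≅ Z^2,  H_1 ≅ Z × Z/2,  H_2 = 0.

Order the vertices as a < b < c < d < e < f < g < h < i. Listing each simplex with vertices in this order, K has dimension 2 with simplices:

  0-simplices (9): a, b, c, d, e, f, g, h, i
  1-simplices (18): ac, ag, bd, be, bf, bh, bi, cg, de, df, dh, di, ef, eh, ei, fh, fi, hi
  2-simplices (10): bdf, bdh, beh, bei, bfi, def, dei, dhi, efh, fhi

Hence C_0 ≅ Z^9, C_1 ≅ Z^18, C_2 ≅ Z^10.

∂_1: C_1 → C_0 sends each edge [p,q] (with p < q) to q − p.
The resulting 9×18 matrix has rank 7, and its Smith normal form has invariant factors (1,1,1,1,1,1,1).

The boundary map ∂_2: C_2 → C_1 acts by ∂[p,q,r] = [q,r] − [p,r] + [p,q]. For instance
  ∂bfi = fi − bi + bf,
  ∂fhi = hi − fi + fh.
The 18×10 boundary matrix has rank 10 and Smith normal form diag(1,1,1,1,1,1,1,1,1,2).

Computing H_k = (kernel of ∂_k) / (image of ∂_{k+1}):

  H_0: rank C_0 − rank ∂_1 = 9 − 7 = 2, and the invariant factors of ∂_1 are all 1, so H_0 ≅ Z^2.
  H_1: rank ker ∂_1 − rank ∂_2 = (18 − 7) − 10 = 1, and ∂_2 has invariant factor 2 > 1, so H_1 ≅ Z × Z/2.
  H_2: rank ker ∂_2 − rank ∂_3 = (10 − 10) − 0 = 0, and there is no ∂_3, so H_2 ≅ 0.

As a check, the Euler characteristic is 9 − 18 + 10 = 1, which agrees with 2 − 1 + 0 = 1.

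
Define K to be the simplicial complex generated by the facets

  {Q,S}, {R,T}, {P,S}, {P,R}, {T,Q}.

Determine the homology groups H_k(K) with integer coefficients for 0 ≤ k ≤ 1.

H_0 = Z,  H_1 = Z.

Take the total order P < Q < R < S < T on the vertex set. Then K (dimension 1) consists of the simplices:

  0-simplices (5): P, Q, R, S, T
  1-simplices (5): PR, PS, QS, QT, RT

giving chain groups C_0 ≅ Z^5, C_1 ≅ Z^5.

Boundary ∂_1: C_1 → C_0 is given by ∂[p,q] = [q] − [p]. For instance
  ∂RT = T − R.
The 5×5 boundary matrix has rank 4 and Smith normal form diag(1,1,1,1).

From H_k ≅ ker(∂_k) / im(∂_{k+1}) we obtain:

  H_0: rank C_0 − rank ∂_1 = 5 − 4 = 1, and the invariant factors of ∂_1 are all 1, so H_0 = Z.
  H_1: rank ker ∂_1 − rank ∂_2 = (5 − 4) − 0 = 1, and there is no ∂_2, so H_1 = Z.

(K is a triangulation of the circle S^1.)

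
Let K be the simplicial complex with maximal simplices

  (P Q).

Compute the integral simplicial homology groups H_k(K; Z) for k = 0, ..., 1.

H_0 ≅ Z,  H_1 = 0.

Order the vertices as P < Q. Listing each simplex with vertices in this order, K has dimension 1 with simplices:

  0-simplices (2): P, Q
  1-simplices (1): PQ

Hence C_0 ≅ Z^2, C_1 ≅ Z^1.

The boundary map ∂_1: C_1 → C_0 maps an edge to its endpoints' difference, ∂[p,q] = q − p. For instance
  ∂PQ = Q − P.
This gives a 2×1 integer matrix of rank 1; reducing to Smith normal form yields diagonal entries (1).

Reading off H_k = ker ∂_k / im ∂_{k+1}:

  H_0: rank C_0 − rank ∂_1 = 2 − 1 = 1, and the invariant factors of ∂_1 are all 1, so H_0 ≅ Z.
  H_1: rank ker ∂_1 − rank ∂_2 = (1 − 1) − 0 = 0, and there is no ∂_2, so H_1 ≅ 0.

(K is a triangulation of the 1-simplex.)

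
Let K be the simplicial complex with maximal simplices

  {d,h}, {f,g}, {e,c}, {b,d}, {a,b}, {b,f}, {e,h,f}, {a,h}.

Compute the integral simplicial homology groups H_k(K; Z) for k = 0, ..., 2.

H_0 = Z,  H_1 = Z^2,  H_2 = 0.

We work with the vertex ordering a < b < c < d < e < f < g < h. The simplices of K, each written with vertices in increasing order, are:

  0-simplices (8): a, b, c, d, e, f, g, h
  1-simplices (10): ab, ah, bd, bf, ce, dh, ef, eh, fg, fh
  2-simplices (1): efh

so the chain groups are C_0 ≅ Z^8, C_1 ≅ Z^10, C_2 ≅ Z^1.

Boundary ∂_1: C_1 → C_0 sends each edge [p,q] (with p < q) to q − p.
The 8×10 boundary matrix has rank 7 and Smith normal form diag(1,1,1,1,1,1,1).

∂_2: C_2 → C_1 sends each 2-simplex [p,q,r] to [q,r] − [p,r] + [p,q]. For instance
  ∂efh = fh − eh + ef.
The resulting 10×1 matrix has rank 1, and its Smith normal form has invariant factors (1).

Computing H_k = (kernel of ∂_k) / (image of ∂_{k+1}):

  H_0: rank C_0 − rank ∂_1 = 8 − 7 = 1, and the invariant factors of ∂_1 are all 1, so H_0 = Z.
  H_1: rank ker ∂_1 − rank ∂_2 = (10 − 7) − 1 = 2, and the invariant factors of ∂_2 are all 1, so H_1 = Z^2.
  H_2: rank ker ∂_2 − rank ∂_3 = (1 − 1) − 0 = 0, and there is no ∂_3, so H_2 = 0.

As a check, the Euler characteristic is 8 − 10 + 1 = -1, which agrees with 1 − 2 + 0 = -1.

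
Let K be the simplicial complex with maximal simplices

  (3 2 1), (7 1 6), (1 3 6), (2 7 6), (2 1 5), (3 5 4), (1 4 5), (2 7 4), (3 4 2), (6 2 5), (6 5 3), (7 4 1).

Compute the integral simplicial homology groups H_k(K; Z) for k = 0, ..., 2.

Take the total order 1 < 2 < 3 < 4 < 5 < 6 < 7 on the vertex set. Then K (dimension 2) consists of the simplices:

  0-simplices (7): [1], [2], [3], [4], [5], [6], [7]
  1-simplices (18): [1,2], [1,3], [1,4], [1,5], [1,6], [1,7], [2,3], [2,4], [2,5], [2,6], [2,7], [3,4], [3,5], [3,6], [4,5], [4,7], [5,6], [6,7]
  2-simplices (12): [1,2,3], [1,2,5], [1,3,6], [1,4,5], [1,4,7], [1,6,7], [2,3,4], [2,4,7], [2,5,6], [2,6,7], [3,4,5], [3,5,6]

so the chain groups are C_0 ≅ Z^7, C_1 ≅ Z^18, C_2 ≅ Z^12.

∂_1: C_1 → C_0 is given by ∂[p,q] = [q] − [p].
The resulting 7×18 matrix has rank 6, and its Smith normal form has invariant factors (1,1,1,1,1,1).

∂_2: C_2 → C_1 sends each 2-simplex [p,q,r] to [q,r] − [p,r] + [p,q]. For instance
  ∂[3,4,5] = [4,5] − [3,5] + [3,4],
  ∂[2,4,7] = [4,7] − [2,7] + [2,4].
This gives a 18×12 integer matrix of rank 12; reducing to Smith normal form yields diagonal entries (1,1,1,1,1,1,1,1,1,1,1,2).

From H_k ≅ ker(∂_k) / im(∂_{k+1}) we obtain:

  H_0: rank C_0 − rank ∂_1 = 7 − 6 = 1, and the invariant factors of ∂_1 are all 1, so H_0 ≅ Z.
  H_1: rank ker ∂_1 − rank ∂_2 = (18 − 6) − 12 = 0, and ∂_2 has invariant factor 2 > 1, so H_1 ≅ Z/2.
  H_2: rank ker ∂_2 − rank ∂_3 = (12 − 12) − 0 = 0, and there is no ∂_3, so H_2 ≅ 0.

As a check, the Euler characteristic is 7 − 18 + 12 = 1, which agrees with 1 − 0 + 0 = 1.

H_0 ≅ Z,  H_1 ≅ Z/2,  H_2 = 0.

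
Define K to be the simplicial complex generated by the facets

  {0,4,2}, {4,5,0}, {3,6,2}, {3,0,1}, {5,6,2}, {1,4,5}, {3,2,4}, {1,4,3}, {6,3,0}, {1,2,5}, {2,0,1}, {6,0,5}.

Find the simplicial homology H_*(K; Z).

Fix the vertex order 0 < 1 < 2 < 3 < 4 < 5 < 6 and write every simplex with vertices in increasing order. Then dim K = 2 and the simplices of K are:

  0-simplices (7): [0], [1], [2], [3], [4], [5], [6]
  1-simplices (18): [0,1], [0,2], [0,3], [0,4], [0,5], [0,6], [1,2], [1,3], [1,4], [1,5], [2,3], [2,4], [2,5], [2,6], [3,4], [3,6], [4,5], [5,6]
  2-simplices (12): [0,1,2], [0,1,3], [0,2,4], [0,3,6], [0,4,5], [0,5,6], [1,2,5], [1,3,4], [1,4,5], [2,3,4], [2,3,6], [2,5,6]

giving chain groups C_0 ≅ Z^7, C_1 ≅ Z^18, C_2 ≅ Z^12.

∂_1: C_1 → C_0 sends each edge [p,q] (with p < q) to q − p.
The resulting 7×18 matrix has rank 6, and its Smith normal form has invariant factors (1,1,1,1,1,1).

Boundary ∂_2: C_2 → C_1 sends each 2-simplex [p,q,r] to [q,r] − [p,r] + [p,q]. For instance
  ∂[0,3,6] = [3,6] − [0,6] + [0,3],
  ∂[0,4,5] = [4,5] − [0,5] + [0,4].
As a 18×12 matrix over Z this has rank 12, with invariant factors (1,1,1,1,1,1,1,1,1,1,1,2).

Computing H_k = (kernel of ∂_k) / (image of ∂_{k+1}):

  H_0: rank C_0 − rank ∂_1 = 7 − 6 = 1, and the invariant factors of ∂_1 are all 1, so H_0 ≅ Z.
  H_1: rank ker ∂_1 − rank ∂_2 = (18 − 6) − 12 = 0, and ∂_2 has invariant factor 2 > 1, so H_1 ≅ Z/2.
  H_2: rank ker ∂_2 − rank ∂_3 = (12 − 12) − 0 = 0, and there is no ∂_3, so H_2 ≅ 0.

As a check, the Euler characteristic is 7 − 18 + 12 = 1, which agrees with 1 − 0 + 0 = 1.

H_0 ≅ Z,  H_1 ≅ Z/2,  H_2 = 0.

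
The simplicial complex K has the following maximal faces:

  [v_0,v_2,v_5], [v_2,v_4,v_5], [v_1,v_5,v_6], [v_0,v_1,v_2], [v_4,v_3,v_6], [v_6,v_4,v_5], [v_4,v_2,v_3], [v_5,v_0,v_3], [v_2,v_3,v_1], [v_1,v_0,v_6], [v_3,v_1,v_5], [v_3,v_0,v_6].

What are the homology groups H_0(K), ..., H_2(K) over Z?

K has 7 vertices, 18 edges, 12 triangles.
rank ∂_0 = 0, rank ∂_1 = 6 ⇒ b_0 = 7 − 0 − 6 = 1; all invariant factors of ∂_1 are 1 so no torsion. So H_0 ≅ Z.
rank ∂_1 = 6, rank ∂_2 = 12 ⇒ b_1 = 18 − 6 − 12 = 0; ∂_2 has invariant factor(s) [2] giving torsion. So H_1 ≅ Z/2.
rank ∂_2 = 12, rank ∂_3 = 0 ⇒ b_2 = 12 − 12 − 0 = 0. So H_2 ≅ 0.

H_0 = Z,  H_1 = Z/2,  H_2 = 0.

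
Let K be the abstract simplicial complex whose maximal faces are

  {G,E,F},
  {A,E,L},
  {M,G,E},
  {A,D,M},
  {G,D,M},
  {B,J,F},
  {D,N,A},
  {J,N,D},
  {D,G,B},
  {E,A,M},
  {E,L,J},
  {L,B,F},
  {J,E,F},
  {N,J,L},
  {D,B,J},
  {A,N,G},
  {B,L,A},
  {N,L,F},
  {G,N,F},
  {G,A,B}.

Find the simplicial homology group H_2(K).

Take the total order A < B < D < E < F < G < J < L < M < N on the vertex set. Then K (dimension 2) consists of the simplices:

  0-simplices (10): A, B, D, E, F, G, J, L, M, N
  1-simplices (30): AB, AD, AE, AG, AL, AM, AN, BD, BF, BG, BJ, BL, DG, DJ, DM, DN, EF, EG, EJ, EL, EM, FG, FJ, FL, FN, GM, GN, JL, JN, LN
  2-simplices (20): ABG, ABL, ADM, ADN, AEL, AEM, AGN, BDG, BDJ, BFJ, BFL, DGM, DJN, EFG, EFJ, EGM, EJL, FGN, FLN, JLN

giving chain groups C_0 ≅ Z^10, C_1 ≅ Z^30, C_2 ≅ Z^20.

The boundary map ∂_1: C_1 → C_0 sends each edge [p,q] (with p < q) to q − p. For instance
  ∂AM = M − A.
This gives a 10×30 integer matrix of rank 9; reducing to Smith normal form yields diagonal entries (1,1,1,1,1,1,1,1,1).

Boundary ∂_2: C_2 → C_1 maps a triangle to the signed sum of its edges. For instance
  ∂ADM = DM − AM + AD,
  ∂AEM = EM − AM + AE.
The 30×20 boundary matrix has rank 20 and Smith normal form diag(1,1,1,1,1,1,1,1,1,1,1,1,1,1,1,1,1,1,1,2).

Computing H_k = (kernel of ∂_k) / (image of ∂_{k+1}):

  H_2: rank ker ∂_2 − rank ∂_3 = (20 − 20) − 0 = 0, and there is no ∂_3, so H_2 ≅ 0.

H_2 ≅ 0.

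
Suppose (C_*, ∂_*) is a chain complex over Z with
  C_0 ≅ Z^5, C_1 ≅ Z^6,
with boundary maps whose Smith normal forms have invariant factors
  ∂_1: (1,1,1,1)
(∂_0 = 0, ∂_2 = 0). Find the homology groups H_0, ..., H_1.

H_0: b_0 = 5 − 0 − 4 = 1; torsion from ∂_1 factors > 1: none. So H_0 = Z.
H_1: b_1 = 6 − 4 − 0 = 2; torsion from ∂_2 factors > 1: none. So H_1 = Z^2.

H_0 = Z,  H_1 = Z^2.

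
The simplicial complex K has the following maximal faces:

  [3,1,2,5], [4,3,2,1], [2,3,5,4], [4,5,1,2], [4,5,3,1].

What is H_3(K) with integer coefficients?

Take the total order 1 < 2 < 3 < 4 < 5 on the vertex set. Then K (dimension 3) consists of the simplices:

  0-simplices (5): [1], [2], [3], [4], [5]
  1-simplices (10): [1,2], [1,3], [1,4], [1,5], [2,3], [2,4], [2,5], [3,4], [3,5], [4,5]
  2-simplices (10): [1,2,3], [1,2,4], [1,2,5], [1,3,4], [1,3,5], [1,4,5], [2,3,4], [2,3,5], [2,4,5], [3,4,5]
  3-simplices (5): [1,2,3,4], [1,2,3,5], [1,2,4,5], [1,3,4,5], [2,3,4,5]

so the chain groups are C_0 ≅ Z^5, C_1 ≅ Z^10, C_2 ≅ Z^10, C_3 ≅ Z^5.

The boundary map ∂_1: C_1 → C_0 maps an edge to its endpoints' difference, ∂[p,q] = q − p. For instance
  ∂[1,5] = [5] − [1].
As a 5×10 matrix over Z this has rank 4, with invariant factors (1,1,1,1).

Boundary ∂_2: C_2 → C_1 maps a triangle to the signed sum of its edges. For instance
  ∂[1,2,3] = [2,3] − [1,3] + [1,2],
  ∂[2,3,4] = [3,4] − [2,4] + [2,3].
As a 10×10 matrix over Z this has rank 6, with invariant factors (1,1,1,1,1,1).

∂_3: C_3 → C_2 sends each 3-simplex σ to the alternating sum Σ_i (−1)^i (σ with its i-th vertex removed). For instance
  ∂[1,3,4,5] = [3,4,5] − [1,4,5] + [1,3,5] − [1,3,4],
  ∂[1,2,4,5] = [2,4,5] − [1,4,5] + [1,2,5] − [1,2,4].
The 10×5 boundary matrix has rank 4 and Smith normal form diag(1,1,1,1).

Computing H_k = (kernel of ∂_k) / (image of ∂_{k+1}):

  H_3: rank ker ∂_3 − rank ∂_4 = (5 − 4) − 0 = 1, and there is no ∂_4, so H_3 ≅ Z.

H_3 = Z.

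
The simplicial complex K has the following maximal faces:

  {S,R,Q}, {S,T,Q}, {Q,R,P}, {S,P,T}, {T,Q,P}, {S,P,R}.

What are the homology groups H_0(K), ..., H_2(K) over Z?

Take the total order P < Q < R < S < T on the vertex set. Then K (dimension 2) consists of the simplices:

  0-simplices (5): P, Q, R, S, T
  1-simplices (9): PQ, PR, PS, PT, QR, QS, QT, RS, ST
  2-simplices (6): PQR, PQT, PRS, PST, QRS, QST

Hence C_0 ≅ Z^5, C_1 ≅ Z^9, C_2 ≅ Z^6.

Boundary ∂_1: C_1 → C_0 maps an edge to its endpoints' difference, ∂[p,q] = q − p.
As a 5×9 matrix over Z this has rank 4, with invariant factors (1,1,1,1).

Boundary ∂_2: C_2 → C_1 sends each 2-simplex [p,q,r] to [q,r] − [p,r] + [p,q]. For instance
  ∂QRS = RS − QS + QR,
  ∂PQT = QT − PT + PQ.
As a 9×6 matrix over Z this has rank 5, with invariant factors (1,1,1,1,1).

Reading off H_k = ker ∂_k / im ∂_{k+1}:

  H_0: rank C_0 − rank ∂_1 = 5 − 4 = 1, and the invariant factors of ∂_1 are all 1, so H_0 ≅ Z.
  H_1: rank ker ∂_1 − rank ∂_2 = (9 − 4) − 5 = 0, and the invariant factors of ∂_2 are all 1, so H_1 ≅ 0.
  H_2: rank ker ∂_2 − rank ∂_3 = (6 − 5) − 0 = 1, and there is no ∂_3, so H_2 ≅ Z.

As a check, the Euler characteristic is 5 − 9 + 6 = 2, which agrees with 1 − 0 + 1 = 2.
(K is a triangulation of the 2-sphere S^2.)

H_0 ≅ Z,  H_1 = 0,  H_2 ≅ Z.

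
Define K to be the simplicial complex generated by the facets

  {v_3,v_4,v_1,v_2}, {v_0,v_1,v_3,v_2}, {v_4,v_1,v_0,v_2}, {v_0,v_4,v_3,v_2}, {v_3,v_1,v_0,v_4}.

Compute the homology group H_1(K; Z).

H_1 ≅ 0.

Fix the vertex order v_0 < v_1 < v_2 < v_3 < v_4 and write every simplex with vertices in increasing order. Then dim K = 3 and the simplices of K are:

  0-simplices (5): [v_0], [v_1], [v_2], [v_3], [v_4]
  1-simplices (10): [v_0,v_1], [v_0,v_2], [v_0,v_3], [v_0,v_4], [v_1,v_2], [v_1,v_3], [v_1,v_4], [v_2,v_3], [v_2,v_4], [v_3,v_4]
  2-simplices (10): [v_0,v_1,v_2], [v_0,v_1,v_3], [v_0,v_1,v_4], [v_0,v_2,v_3], [v_0,v_2,v_4], [v_0,v_3,v_4], [v_1,v_2,v_3], [v_1,v_2,v_4], [v_1,v_3,v_4], [v_2,v_3,v_4]
  3-simplices (5): [v_0,v_1,v_2,v_3], [v_0,v_1,v_2,v_4], [v_0,v_1,v_3,v_4], [v_0,v_2,v_3,v_4], [v_1,v_2,v_3,v_4]

so the chain groups are C_0 ≅ Z^5, C_1 ≅ Z^10, C_2 ≅ Z^10, C_3 ≅ Z^5.

∂_1: C_1 → C_0 sends each edge [p,q] (with p < q) to q − p.
The resulting 5×10 matrix has rank 4, and its Smith normal form has invariant factors (1,1,1,1).

∂_2: C_2 → C_1 acts by ∂[p,q,r] = [q,r] − [p,r] + [p,q]. For instance
  ∂[v_0,v_1,v_4] = [v_1,v_4] − [v_0,v_4] + [v_0,v_1],
  ∂[v_0,v_2,v_4] = [v_2,v_4] − [v_0,v_4] + [v_0,v_2].
As a 10×10 matrix over Z this has rank 6, with invariant factors (1,1,1,1,1,1).

The boundary map ∂_3: C_3 → C_2 sends each 3-simplex σ to the alternating sum Σ_i (−1)^i (σ with its i-th vertex removed). For instance
  ∂[v_1,v_2,v_3,v_4] = [v_2,v_3,v_4] − [v_1,v_3,v_4] + [v_1,v_2,v_4] − [v_1,v_2,v_3],
  ∂[v_0,v_1,v_2,v_3] = [v_1,v_2,v_3] − [v_0,v_2,v_3] + [v_0,v_1,v_3] − [v_0,v_1,v_2].
As a 10×5 matrix over Z this has rank 4, with invariant factors (1,1,1,1).

Computing H_k = (kernel of ∂_k) / (image of ∂_{k+1}):

  H_1: rank ker ∂_1 − rank ∂_2 = (10 − 4) − 6 = 0, and the invariant factors of ∂_2 are all 1, so H_1 ≅ 0.

(K is a triangulation of the 3-sphere S^3.)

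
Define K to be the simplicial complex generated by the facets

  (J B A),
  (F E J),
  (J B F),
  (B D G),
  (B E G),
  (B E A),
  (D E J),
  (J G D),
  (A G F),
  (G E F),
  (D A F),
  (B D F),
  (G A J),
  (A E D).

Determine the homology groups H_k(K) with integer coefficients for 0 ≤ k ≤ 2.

H_0 = Z,  H_1 = Z^2,  H_2 = Z.

Order the vertices as A < B < D < E < F < G < J. Listing each simplex with vertices in this order, K has dimension 2 with simplices:

  0-simplices (7): A, B, D, E, F, G, J
  1-simplices (21): AB, AD, AE, AF, AG, AJ, BD, BE, BF, BG, BJ, DE, DF, DG, DJ, EF, EG, EJ, FG, FJ, GJ
  2-simplices (14): ABE, ABJ, ADE, ADF, AFG, AGJ, BDF, BDG, BEG, BFJ, DEJ, DGJ, EFG, EFJ

giving chain groups C_0 ≅ Z^7, C_1 ≅ Z^21, C_2 ≅ Z^14.

The boundary map ∂_1: C_1 → C_0 maps an edge to its endpoints' difference, ∂[p,q] = q − p. For instance
  ∂EG = G − E.
The 7×21 boundary matrix has rank 6 and Smith normal form diag(1,1,1,1,1,1).

∂_2: C_2 → C_1 maps a triangle to the signed sum of its edges. For instance
  ∂AFG = FG − AG + AF,
  ∂EFJ = FJ − EJ + EF.
This gives a 21×14 integer matrix of rank 13; reducing to Smith normal form yields diagonal entries (1,1,1,1,1,1,1,1,1,1,1,1,1).

From H_k ≅ ker(∂_k) / im(∂_{k+1}) we obtain:

  H_0: rank C_0 − rank ∂_1 = 7 − 6 = 1, and the invariant factors of ∂_1 are all 1, so H_0 = Z.
  H_1: rank ker ∂_1 − rank ∂_2 = (21 − 6) − 13 = 2, and the invariant factors of ∂_2 are all 1, so H_1 = Z^2.
  H_2: rank ker ∂_2 − rank ∂_3 = (14 − 13) − 0 = 1, and there is no ∂_3, so H_2 = Z.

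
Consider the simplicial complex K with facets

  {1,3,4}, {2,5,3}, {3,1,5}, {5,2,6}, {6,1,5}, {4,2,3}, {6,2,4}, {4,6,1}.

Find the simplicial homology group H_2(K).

H_2 ≅ Z.

Take the total order 1 < 2 < 3 < 4 < 5 < 6 on the vertex set. Then K (dimension 2) consists of the simplices:

  0-simplices (6): [1], [2], [3], [4], [5], [6]
  1-simplices (12): [1,3], [1,4], [1,5], [1,6], [2,3], [2,4], [2,5], [2,6], [3,4], [3,5], [4,6], [5,6]
  2-simplices (8): [1,3,4], [1,3,5], [1,4,6], [1,5,6], [2,3,4], [2,3,5], [2,4,6], [2,5,6]

giving chain groups C_0 ≅ Z^6, C_1 ≅ Z^12, C_2 ≅ Z^8.

Boundary ∂_1: C_1 → C_0 sends each edge [p,q] (with p < q) to q − p.
The resulting 6×12 matrix has rank 5, and its Smith normal form has invariant factors (1,1,1,1,1).

Boundary ∂_2: C_2 → C_1 maps a triangle to the signed sum of its edges. For instance
  ∂[1,3,5] = [3,5] − [1,5] + [1,3],
  ∂[2,4,6] = [4,6] − [2,6] + [2,4].
As a 12×8 matrix over Z this has rank 7, with invariant factors (1,1,1,1,1,1,1).

Computing H_k = (kernel of ∂_k) / (image of ∂_{k+1}):

  H_2: rank ker ∂_2 − rank ∂_3 = (8 − 7) − 0 = 1, and there is no ∂_3, so H_2 = Z.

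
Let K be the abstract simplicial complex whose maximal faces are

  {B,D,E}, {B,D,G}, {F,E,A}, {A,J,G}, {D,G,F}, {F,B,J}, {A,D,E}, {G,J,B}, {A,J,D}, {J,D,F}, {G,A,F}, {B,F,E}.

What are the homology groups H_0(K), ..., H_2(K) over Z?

H_0 ≅ Z,  H_1 ≅ Z_2,  H_2 = 0.

K has 7 vertices, 18 edges, 12 triangles.
rank ∂_0 = 0, rank ∂_1 = 6 ⇒ b_0 = 7 − 0 − 6 = 1; all invariant factors of ∂_1 are 1 so no torsion. So H_0 ≅ Z.
rank ∂_1 = 6, rank ∂_2 = 12 ⇒ b_1 = 18 − 6 − 12 = 0; ∂_2 has invariant factor(s) [2] giving torsion. So H_1 ≅ Z_2.
rank ∂_2 = 12, rank ∂_3 = 0 ⇒ b_2 = 12 − 12 − 0 = 0. So H_2 ≅ 0.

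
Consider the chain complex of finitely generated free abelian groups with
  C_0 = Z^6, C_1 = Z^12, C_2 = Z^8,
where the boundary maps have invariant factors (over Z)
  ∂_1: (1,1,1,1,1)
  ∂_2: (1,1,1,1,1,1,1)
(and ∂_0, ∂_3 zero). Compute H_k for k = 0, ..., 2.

H_0 ≅ Z,  H_1 = 0,  H_2 ≅ Z.

H_0: b_0 = 6 − 0 − 5 = 1; torsion from ∂_1 factors > 1: none. So H_0 ≅ Z.
H_1: b_1 = 12 − 5 − 7 = 0; torsion from ∂_2 factors > 1: none. So H_1 ≅ 0.
H_2: b_2 = 8 − 7 − 0 = 1; torsion from ∂_3 factors > 1: none. So H_2 ≅ Z.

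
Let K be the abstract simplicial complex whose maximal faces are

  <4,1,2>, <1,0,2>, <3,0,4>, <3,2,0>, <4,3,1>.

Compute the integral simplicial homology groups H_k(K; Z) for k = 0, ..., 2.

Order the vertices as 0 < 1 < 2 < 3 < 4. Listing each simplex with vertices in this order, K has dimension 2 with simplices:

  0-simplices (5): [0], [1], [2], [3], [4]
  1-simplices (10): [0,1], [0,2], [0,3], [0,4], [1,2], [1,3], [1,4], [2,3], [2,4], [3,4]
  2-simplices (5): [0,1,2], [0,2,3], [0,3,4], [1,2,4], [1,3,4]

so the chain groups are C_0 ≅ Z^5, C_1 ≅ Z^10, C_2 ≅ Z^5.

∂_1: C_1 → C_0 sends each edge [p,q] (with p < q) to q − p. For instance
  ∂[0,4] = [4] − [0].
The resulting 5×10 matrix has rank 4, and its Smith normal form has invariant factors (1,1,1,1).

The boundary map ∂_2: C_2 → C_1 sends each 2-simplex [p,q,r] to [q,r] − [p,r] + [p,q]. For instance
  ∂[0,3,4] = [3,4] − [0,4] + [0,3],
  ∂[0,2,3] = [2,3] − [0,3] + [0,2].
The 10×5 boundary matrix has rank 5 and Smith normal form diag(1,1,1,1,1).

From H_k ≅ ker(∂_k) / im(∂_{k+1}) we obtain:

  H_0: rank C_0 − rank ∂_1 = 5 − 4 = 1, and the invariant factors of ∂_1 are all 1, so H_0 ≅ Z.
  H_1: rank ker ∂_1 − rank ∂_2 = (10 − 4) − 5 = 1, and the invariant factors of ∂_2 are all 1, so H_1 ≅ Z.
  H_2: rank ker ∂_2 − rank ∂_3 = (5 − 5) − 0 = 0, and there is no ∂_3, so H_2 ≅ 0.

H_0 = Z,  H_1 = Z,  H_2 = 0.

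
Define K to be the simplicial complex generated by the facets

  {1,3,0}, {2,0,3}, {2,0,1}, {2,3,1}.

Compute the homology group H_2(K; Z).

K has 4 vertices, 6 edges, 4 triangles.
rank ∂_2 = 3, rank ∂_3 = 0 ⇒ b_2 = 4 − 3 − 0 = 1. So H_2 = Z.

H_2 = Z.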